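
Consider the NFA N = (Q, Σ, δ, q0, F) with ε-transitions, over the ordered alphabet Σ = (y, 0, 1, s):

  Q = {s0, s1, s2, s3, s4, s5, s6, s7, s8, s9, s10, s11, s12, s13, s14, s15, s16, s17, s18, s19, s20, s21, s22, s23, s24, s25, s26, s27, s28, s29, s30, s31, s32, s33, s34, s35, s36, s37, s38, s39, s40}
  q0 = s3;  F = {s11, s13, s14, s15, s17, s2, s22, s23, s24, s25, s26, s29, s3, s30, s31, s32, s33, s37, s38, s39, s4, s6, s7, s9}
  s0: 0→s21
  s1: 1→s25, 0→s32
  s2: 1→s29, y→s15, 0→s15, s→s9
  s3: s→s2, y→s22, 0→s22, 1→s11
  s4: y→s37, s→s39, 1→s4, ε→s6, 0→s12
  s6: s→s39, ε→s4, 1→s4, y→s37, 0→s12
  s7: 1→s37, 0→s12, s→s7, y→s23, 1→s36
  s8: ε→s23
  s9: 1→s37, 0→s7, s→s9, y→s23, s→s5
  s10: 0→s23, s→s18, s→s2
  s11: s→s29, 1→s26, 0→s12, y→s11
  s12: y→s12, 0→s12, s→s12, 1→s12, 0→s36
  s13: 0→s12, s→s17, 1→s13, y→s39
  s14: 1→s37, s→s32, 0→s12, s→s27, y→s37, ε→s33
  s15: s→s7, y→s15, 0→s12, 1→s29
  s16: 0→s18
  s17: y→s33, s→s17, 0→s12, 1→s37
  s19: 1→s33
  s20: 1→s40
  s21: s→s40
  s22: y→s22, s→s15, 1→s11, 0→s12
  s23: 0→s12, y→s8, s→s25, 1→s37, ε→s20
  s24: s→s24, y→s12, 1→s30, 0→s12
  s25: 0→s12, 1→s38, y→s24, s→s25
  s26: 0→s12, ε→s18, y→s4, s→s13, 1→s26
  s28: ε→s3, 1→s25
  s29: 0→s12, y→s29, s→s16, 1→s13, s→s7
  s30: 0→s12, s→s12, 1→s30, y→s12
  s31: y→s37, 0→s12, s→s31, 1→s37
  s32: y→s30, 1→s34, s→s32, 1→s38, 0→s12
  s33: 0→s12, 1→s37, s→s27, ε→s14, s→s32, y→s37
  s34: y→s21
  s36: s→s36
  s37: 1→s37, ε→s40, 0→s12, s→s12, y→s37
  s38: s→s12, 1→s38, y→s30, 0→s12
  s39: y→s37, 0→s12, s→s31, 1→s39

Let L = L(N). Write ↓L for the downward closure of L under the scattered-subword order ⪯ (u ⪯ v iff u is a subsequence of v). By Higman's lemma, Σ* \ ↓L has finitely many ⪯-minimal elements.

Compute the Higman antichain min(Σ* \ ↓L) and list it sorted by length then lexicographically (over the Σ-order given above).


Antichain: [y0, 00, 10, ss1s, 11yys, ssysyy].

|Q|=41, |F|=24, |δ|=129 (9 ε).
min D↑ (23 st, q0=0, F={4}): 0:y→1,0→1,1→2,s→3 1:y→1,0→4,1→2,s→5 2:y→2,0→4,1→6,s→7 3:y→5,0→5,1→7,s→8 4:y→4,0→4,1→4,s→4 5:y→5,0→4,1→7,s→9 6:y→10,0→4,1→6,s→11 7:y→7,0→4,1→11,s→9 8:y→12,0→9,1→13,s→8 9:y→12,0→4,1→13,s→9 10:y→13,0→4,1→10,s→14 11:y→14,0→4,1→11,s→15 12:y→12,0→4,1→13,s→16 13:y→13,0→4,1→13,s→4 14:y→13,0→4,1→14,s→17 15:y→18,0→4,1→13,s→15 16:y→19,0→4,1→20,s→16 17:y→13,0→4,1→13,s→17 18:y→13,0→4,1→13,s→21 19:y→4,0→4,1→22,s→19 20:y→22,0→4,1→20,s→4 21:y→22,0→4,1→20,s→21 22:y→4,0→4,1→22,s→4 (ε-aug+det+¬).
'y0': N↓-sim [35, 31, 3] end={s12,s18,s36} rej; 2/2 del acc.
'00': run [35, 31, 3] end={s12,s18,s36} — reject; 2/2 single-dels accept.
'10': |S_i|=[35, 29, 3] end={s12,s18,s36} rej; 2/2 single-dels accept.
'ss1s': run [35, 29, 24, 8, 3] end={s12,s36,s40} — reject; 4/4 deletions ∈↓L.
'11yys': N↓-sim [35, 29, 20, 16, 6, 3] end={s12,s36,s40} ∉↓L; 5/5 del acc.
'ssysyy': |S_i|=[35, 29, 24, 17, 11, 6, 2] end={s12,s36} rej; 6/6 single-dels accept.
6 words, ⪯-incomp.


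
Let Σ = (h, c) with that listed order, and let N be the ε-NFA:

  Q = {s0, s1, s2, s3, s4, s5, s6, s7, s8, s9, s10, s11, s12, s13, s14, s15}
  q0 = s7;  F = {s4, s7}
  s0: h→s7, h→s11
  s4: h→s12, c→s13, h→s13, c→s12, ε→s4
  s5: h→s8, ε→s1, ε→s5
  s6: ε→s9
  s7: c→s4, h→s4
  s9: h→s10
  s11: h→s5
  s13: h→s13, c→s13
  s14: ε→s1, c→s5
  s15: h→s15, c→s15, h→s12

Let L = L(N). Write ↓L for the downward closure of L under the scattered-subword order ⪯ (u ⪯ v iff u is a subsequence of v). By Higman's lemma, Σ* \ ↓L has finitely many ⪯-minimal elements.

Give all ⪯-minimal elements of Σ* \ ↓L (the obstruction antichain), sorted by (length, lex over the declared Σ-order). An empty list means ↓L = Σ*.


min(Σ*\↓L) = [hh, hc, ch, cc].

|Q|=16, |F|=2, |δ|=22 (5 ε).
min D↑ (3 st, q0=0, F={2}): 0:h→1,c→1 1:h→2,c→2 2:h→2,c→2 (ε-aug+det+¬).
'hh': |S_i|=[4, 3, 2] end={s12,s13} rej; 2/2 del acc.
'hc': run [4, 3, 2] end={s12,s13} ∉↓L; 2/2 del acc.
'ch': N↓-sim [4, 3, 2] end={s12,s13} rej; 2/2 del acc.
'cc': run [4, 3, 2] end={s12,s13} ∉↓L; 2/2 single-dels accept.
4 obstructions.


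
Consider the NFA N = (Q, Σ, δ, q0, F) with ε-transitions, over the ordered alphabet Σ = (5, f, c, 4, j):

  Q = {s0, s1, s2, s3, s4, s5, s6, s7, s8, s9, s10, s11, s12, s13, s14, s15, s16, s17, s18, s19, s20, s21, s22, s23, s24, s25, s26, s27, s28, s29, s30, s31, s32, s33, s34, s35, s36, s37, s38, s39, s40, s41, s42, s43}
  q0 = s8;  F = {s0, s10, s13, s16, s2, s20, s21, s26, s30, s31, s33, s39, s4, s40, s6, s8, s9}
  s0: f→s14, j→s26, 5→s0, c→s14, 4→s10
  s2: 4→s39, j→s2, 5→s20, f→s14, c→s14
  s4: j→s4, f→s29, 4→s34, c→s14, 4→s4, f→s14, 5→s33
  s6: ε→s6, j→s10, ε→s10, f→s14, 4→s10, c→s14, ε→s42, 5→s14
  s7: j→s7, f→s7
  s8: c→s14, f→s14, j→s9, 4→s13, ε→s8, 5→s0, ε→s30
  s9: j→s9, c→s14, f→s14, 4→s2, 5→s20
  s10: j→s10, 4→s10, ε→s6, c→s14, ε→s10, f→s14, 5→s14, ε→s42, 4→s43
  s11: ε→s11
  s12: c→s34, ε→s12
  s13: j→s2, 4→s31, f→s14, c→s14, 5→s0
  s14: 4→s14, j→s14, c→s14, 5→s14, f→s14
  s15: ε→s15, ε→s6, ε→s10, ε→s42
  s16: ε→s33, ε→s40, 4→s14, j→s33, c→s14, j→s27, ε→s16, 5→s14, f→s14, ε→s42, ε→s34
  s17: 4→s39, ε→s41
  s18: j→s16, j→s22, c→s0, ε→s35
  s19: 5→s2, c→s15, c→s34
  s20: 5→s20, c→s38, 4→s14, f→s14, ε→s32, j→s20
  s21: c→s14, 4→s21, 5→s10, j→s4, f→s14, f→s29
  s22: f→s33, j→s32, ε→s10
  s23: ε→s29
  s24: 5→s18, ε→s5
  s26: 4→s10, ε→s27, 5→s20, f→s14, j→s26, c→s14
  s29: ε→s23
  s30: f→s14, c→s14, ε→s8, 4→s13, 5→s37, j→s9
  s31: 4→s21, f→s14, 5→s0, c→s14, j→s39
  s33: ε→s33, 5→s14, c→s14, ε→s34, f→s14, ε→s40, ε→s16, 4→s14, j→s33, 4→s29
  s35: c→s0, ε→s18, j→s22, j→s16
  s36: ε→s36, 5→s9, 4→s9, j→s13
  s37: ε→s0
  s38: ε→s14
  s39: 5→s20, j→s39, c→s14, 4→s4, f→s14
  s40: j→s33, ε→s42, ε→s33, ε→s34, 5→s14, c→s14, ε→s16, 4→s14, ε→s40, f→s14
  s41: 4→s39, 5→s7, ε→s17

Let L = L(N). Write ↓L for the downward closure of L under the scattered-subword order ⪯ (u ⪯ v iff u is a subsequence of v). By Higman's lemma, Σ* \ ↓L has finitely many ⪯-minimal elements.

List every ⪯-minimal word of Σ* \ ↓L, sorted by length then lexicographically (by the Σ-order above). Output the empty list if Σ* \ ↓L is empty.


|Q|=44, |F|=17, |δ|=159 (42 ε).
min D↑ (14 st, q0=0, F={2}): 0:5→1,f→2,c→2,4→3,j→4 1:5→1,f→2,c→2,4→5,j→6 2:5→2,f→2,c→2,4→2,j→2 3:5→1,f→2,c→2,4→7,j→8 4:5→9,f→2,c→2,4→8,j→4 5:5→2,f→2,c→2,4→5,j→5 6:5→9,f→2,c→2,4→5,j→6 7:5→1,f→2,c→2,4→10,j→11 8:5→9,f→2,c→2,4→11,j→8 9:5→9,f→2,c→2,4→2,j→9 10:5→5,f→2,c→2,4→10,j→12 11:5→9,f→2,c→2,4→12,j→11 12:5→13,f→2,c→2,4→12,j→12 13:5→2,f→2,c→2,4→2,j→13 [Hopcroft].
'f': N↓-sim [27, 3] end={s14,s23,s29} — reject; 1/1 deletions ∈↓L.
'c': N↓-sim [27, 2] end={s14,s38} — reject; 1/1 single-dels accept.
'545': run [27, 18, 7, 1] end={s14} — reject; 3/3 deletions ∈↓L.
'j54': |S_i|=[27, 20, 12, 3] end={s14,s23,s29} rej; 3/3 deletions ∈↓L.
'44455': |S_i|=[27, 23, 21, 14, 12, 1] end={s14} ∉↓L; 5/5 single-dels accept.
5 minimals (antichain).

A = [f, c, 545, j54, 44455].


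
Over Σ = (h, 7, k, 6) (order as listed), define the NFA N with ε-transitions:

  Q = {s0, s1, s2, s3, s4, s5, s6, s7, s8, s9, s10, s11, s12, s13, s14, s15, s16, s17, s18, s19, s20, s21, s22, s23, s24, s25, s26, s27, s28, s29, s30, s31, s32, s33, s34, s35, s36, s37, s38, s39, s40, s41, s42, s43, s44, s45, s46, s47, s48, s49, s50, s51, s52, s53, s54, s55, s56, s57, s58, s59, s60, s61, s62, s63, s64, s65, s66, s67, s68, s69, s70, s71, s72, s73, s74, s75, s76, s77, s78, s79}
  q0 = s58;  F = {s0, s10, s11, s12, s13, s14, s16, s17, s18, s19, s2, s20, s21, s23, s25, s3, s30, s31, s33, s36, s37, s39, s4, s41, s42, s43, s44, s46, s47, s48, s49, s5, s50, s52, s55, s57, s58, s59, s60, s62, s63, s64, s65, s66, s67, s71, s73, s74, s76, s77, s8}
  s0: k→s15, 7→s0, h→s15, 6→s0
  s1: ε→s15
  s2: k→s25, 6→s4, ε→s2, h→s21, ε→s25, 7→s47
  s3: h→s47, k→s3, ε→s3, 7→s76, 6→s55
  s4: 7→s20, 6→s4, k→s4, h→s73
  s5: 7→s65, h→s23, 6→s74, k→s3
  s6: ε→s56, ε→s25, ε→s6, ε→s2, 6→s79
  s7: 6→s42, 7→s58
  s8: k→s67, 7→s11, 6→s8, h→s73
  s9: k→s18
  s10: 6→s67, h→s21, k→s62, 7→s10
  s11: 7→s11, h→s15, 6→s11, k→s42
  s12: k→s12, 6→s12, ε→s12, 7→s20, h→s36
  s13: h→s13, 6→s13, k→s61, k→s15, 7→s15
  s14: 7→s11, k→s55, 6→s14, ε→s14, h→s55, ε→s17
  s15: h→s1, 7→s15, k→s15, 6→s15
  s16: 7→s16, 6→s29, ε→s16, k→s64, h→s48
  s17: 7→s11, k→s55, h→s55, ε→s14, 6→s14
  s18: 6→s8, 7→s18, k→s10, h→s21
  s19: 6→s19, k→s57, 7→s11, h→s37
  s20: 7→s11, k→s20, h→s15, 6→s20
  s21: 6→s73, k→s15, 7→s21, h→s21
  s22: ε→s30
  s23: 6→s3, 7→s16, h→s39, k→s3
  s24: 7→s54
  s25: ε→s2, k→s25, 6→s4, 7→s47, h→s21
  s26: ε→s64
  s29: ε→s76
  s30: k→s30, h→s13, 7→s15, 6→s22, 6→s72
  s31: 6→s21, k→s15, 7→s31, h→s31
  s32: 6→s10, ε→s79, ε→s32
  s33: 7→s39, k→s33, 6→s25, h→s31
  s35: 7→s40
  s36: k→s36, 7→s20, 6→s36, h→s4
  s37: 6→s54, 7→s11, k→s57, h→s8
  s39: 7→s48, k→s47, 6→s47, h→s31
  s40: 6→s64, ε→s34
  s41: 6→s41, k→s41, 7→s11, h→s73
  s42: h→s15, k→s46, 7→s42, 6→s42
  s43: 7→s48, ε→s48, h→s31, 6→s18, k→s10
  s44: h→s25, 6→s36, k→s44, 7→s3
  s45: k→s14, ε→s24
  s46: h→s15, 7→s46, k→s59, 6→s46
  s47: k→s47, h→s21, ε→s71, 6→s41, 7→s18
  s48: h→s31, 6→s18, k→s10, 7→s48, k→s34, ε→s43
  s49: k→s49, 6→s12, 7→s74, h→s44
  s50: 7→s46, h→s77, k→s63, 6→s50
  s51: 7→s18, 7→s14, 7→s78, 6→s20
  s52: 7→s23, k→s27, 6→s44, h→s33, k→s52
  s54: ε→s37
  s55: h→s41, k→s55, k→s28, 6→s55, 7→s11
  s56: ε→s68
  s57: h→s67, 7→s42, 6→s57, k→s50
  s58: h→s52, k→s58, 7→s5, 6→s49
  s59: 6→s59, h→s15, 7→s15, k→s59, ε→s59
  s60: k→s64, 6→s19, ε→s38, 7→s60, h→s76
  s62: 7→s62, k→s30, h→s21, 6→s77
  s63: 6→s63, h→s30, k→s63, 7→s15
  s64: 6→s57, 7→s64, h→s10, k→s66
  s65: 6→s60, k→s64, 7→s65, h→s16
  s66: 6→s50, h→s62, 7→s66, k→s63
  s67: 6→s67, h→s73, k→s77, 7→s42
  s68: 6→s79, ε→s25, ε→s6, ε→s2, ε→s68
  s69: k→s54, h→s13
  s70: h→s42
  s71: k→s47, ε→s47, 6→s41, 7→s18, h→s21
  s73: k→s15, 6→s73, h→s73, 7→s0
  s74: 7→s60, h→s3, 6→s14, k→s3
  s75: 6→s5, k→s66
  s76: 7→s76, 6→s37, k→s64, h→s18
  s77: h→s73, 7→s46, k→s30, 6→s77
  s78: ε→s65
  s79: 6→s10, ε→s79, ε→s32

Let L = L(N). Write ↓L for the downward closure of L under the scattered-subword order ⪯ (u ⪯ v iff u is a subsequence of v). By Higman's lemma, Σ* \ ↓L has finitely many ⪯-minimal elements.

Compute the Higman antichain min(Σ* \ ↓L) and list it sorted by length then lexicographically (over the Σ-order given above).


A = [hhhk, 667h, 7khhk, 7k67h, 77kkk7].

|Q|=80, |F|=51, |δ|=269 (36 ε).
min D↑ (48 st, q0=0, F={23}): 0:h→1,7→2,k→0,6→3 1:h→4,7→5,k→1,6→6 2:h→5,7→7,k→8,6→9 3:h→6,7→9,k→3,6→10 4:h→11,7→12,k→4,6→13 5:h→12,7→14,k→8,6→8 6:h→13,7→8,k→6,6→15 7:h→14,7→7,k→16,6→17 8:h→18,7→19,k→8,6→20 9:h→8,7→17,k→8,6→21 10:h→15,7→22,k→10,6→10 11:h→11,7→11,k→23,6→24 12:h→11,7→25,k→18,6→18 13:h→24,7→18,k→13,6→26 14:h→25,7→14,k→16,6→19 15:h→26,7→22,k→15,6→15 16:h→27,7→16,k→28,6→29 17:h→19,7→17,k→16,6→30 18:h→24,7→31,k→18,6→32 19:h→31,7→19,k→16,6→33 20:h→32,7→34,k→20,6→20 21:h→20,7→34,k→20,6→21 22:h→23,7→34,k→22,6→22 23:h→23,7→23,k→23,6→23 24:h→24,7→24,k→23,6→35 25:h→11,7→25,k→27,6→31 26:h→35,7→22,k→26,6→26 27:h→24,7→27,k→36,6→37 28:h→36,7→28,k→38,6→39 29:h→37,7→40,k→39,6→29 30:h→33,7→34,k→29,6→30 31:h→24,7→31,k→27,6→41 32:h→35,7→34,k→32,6→32 33:h→41,7→34,k→29,6→33 34:h→23,7→34,k→40,6→34 35:h→35,7→42,k→23,6→35 36:h→24,7→36,k→43,6→44 37:h→35,7→40,k→44,6→37 38:h→43,7→23,k→38,6→38 39:h→44,7→45,k→38,6→39 40:h→23,7→40,k→45,6→40 41:h→35,7→34,k→37,6→41 42:h→23,7→42,k→23,6→42 43:h→46,7→23,k→43,6→43 44:h→35,7→45,k→43,6→44 45:h→23,7→45,k→47,6→45 46:h→46,7→23,k→23,6→46 47:h→23,7→23,k→47,6→47.
'hhhk': N↓-sim [62, 51, 33, 8, 3] end={s1,s15,s61} rej; 4/4 deletions ∈↓L.
'667h': N↓-sim [62, 49, 31, 8, 2] end={s1,s15} rej; 4/4 deletions ∈↓L.
'7khhk': run [62, 51, 36, 23, 7, 3] end={s1,s15,s61} ∉↓L; 5/5 del acc.
'7k67h': N↓-sim [62, 51, 36, 25, 7, 2] end={s1,s15} rej; 5/5 deletions ∈↓L.
'77kkk7': N↓-sim [62, 51, 38, 23, 17, 9, 2] end={s1,s15} ∉↓L; 6/6 single-dels accept.
5 words, ⪯-incomp.


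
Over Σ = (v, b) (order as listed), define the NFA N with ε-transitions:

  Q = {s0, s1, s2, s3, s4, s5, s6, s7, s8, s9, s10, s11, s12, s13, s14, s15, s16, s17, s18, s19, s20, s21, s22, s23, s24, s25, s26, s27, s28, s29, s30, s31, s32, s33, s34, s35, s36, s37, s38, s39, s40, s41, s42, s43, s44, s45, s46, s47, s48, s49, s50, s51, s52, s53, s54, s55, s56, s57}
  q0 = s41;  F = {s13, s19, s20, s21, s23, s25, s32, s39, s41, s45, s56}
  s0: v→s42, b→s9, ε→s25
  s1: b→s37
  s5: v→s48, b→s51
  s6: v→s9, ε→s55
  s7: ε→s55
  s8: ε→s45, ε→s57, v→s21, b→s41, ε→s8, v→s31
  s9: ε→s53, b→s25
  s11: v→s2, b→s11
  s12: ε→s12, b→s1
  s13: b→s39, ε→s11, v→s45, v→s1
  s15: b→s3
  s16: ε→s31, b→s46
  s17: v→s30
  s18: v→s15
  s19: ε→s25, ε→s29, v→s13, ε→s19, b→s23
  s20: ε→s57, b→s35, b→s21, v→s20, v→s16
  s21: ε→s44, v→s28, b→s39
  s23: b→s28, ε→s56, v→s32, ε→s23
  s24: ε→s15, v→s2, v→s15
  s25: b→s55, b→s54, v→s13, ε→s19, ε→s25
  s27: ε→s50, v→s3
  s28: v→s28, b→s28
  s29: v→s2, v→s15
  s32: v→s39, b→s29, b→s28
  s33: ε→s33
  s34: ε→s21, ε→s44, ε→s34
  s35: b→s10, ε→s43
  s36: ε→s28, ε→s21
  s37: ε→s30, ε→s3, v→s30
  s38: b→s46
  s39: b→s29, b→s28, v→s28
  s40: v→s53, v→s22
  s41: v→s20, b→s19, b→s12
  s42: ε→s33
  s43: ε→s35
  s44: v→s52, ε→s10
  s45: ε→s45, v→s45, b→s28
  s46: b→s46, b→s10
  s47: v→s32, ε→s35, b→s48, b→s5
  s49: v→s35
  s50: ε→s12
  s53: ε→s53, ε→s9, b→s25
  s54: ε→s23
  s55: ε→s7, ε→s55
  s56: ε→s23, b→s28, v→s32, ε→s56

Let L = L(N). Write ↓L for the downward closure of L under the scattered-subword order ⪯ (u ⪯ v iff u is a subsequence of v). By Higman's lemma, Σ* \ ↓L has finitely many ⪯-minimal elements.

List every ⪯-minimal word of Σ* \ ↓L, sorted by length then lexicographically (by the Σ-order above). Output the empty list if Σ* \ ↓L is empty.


Antichain: [vbv, bbb, bvvb, bbvvv].

|Q|=58, |F|=11, |δ|=109 (43 ε).
min D↑ (10 st, q0=0, F={6}): 0:v→1,b→2 1:v→1,b→3 2:v→4,b→5 3:v→6,b→7 4:v→8,b→7 5:v→9,b→6 6:v→6,b→6 7:v→6,b→6 8:v→8,b→6 9:v→7,b→6.
'vbv': run [33, 24, 16, 6] end={s15,s2,s28,s3,s30,s52} — reject; 3/3 single-dels accept.
'bbb': |S_i|=[33, 28, 18, 10] end={s10,s11,s15,s2,s28,s29,s3,s30,s37,s46} ∉↓L; 3/3 del acc.
'bvvb': |S_i|=[33, 28, 14, 10, 7] end={s15,s2,s28,s29,s3,s30,s37} — reject; 4/4 single-dels accept.
'bbvvv': run [33, 28, 18, 8, 6, 4] end={s15,s2,s28,s3} ∉↓L; 5/5 deletions ∈↓L.
4 words, ⪯-incomp.


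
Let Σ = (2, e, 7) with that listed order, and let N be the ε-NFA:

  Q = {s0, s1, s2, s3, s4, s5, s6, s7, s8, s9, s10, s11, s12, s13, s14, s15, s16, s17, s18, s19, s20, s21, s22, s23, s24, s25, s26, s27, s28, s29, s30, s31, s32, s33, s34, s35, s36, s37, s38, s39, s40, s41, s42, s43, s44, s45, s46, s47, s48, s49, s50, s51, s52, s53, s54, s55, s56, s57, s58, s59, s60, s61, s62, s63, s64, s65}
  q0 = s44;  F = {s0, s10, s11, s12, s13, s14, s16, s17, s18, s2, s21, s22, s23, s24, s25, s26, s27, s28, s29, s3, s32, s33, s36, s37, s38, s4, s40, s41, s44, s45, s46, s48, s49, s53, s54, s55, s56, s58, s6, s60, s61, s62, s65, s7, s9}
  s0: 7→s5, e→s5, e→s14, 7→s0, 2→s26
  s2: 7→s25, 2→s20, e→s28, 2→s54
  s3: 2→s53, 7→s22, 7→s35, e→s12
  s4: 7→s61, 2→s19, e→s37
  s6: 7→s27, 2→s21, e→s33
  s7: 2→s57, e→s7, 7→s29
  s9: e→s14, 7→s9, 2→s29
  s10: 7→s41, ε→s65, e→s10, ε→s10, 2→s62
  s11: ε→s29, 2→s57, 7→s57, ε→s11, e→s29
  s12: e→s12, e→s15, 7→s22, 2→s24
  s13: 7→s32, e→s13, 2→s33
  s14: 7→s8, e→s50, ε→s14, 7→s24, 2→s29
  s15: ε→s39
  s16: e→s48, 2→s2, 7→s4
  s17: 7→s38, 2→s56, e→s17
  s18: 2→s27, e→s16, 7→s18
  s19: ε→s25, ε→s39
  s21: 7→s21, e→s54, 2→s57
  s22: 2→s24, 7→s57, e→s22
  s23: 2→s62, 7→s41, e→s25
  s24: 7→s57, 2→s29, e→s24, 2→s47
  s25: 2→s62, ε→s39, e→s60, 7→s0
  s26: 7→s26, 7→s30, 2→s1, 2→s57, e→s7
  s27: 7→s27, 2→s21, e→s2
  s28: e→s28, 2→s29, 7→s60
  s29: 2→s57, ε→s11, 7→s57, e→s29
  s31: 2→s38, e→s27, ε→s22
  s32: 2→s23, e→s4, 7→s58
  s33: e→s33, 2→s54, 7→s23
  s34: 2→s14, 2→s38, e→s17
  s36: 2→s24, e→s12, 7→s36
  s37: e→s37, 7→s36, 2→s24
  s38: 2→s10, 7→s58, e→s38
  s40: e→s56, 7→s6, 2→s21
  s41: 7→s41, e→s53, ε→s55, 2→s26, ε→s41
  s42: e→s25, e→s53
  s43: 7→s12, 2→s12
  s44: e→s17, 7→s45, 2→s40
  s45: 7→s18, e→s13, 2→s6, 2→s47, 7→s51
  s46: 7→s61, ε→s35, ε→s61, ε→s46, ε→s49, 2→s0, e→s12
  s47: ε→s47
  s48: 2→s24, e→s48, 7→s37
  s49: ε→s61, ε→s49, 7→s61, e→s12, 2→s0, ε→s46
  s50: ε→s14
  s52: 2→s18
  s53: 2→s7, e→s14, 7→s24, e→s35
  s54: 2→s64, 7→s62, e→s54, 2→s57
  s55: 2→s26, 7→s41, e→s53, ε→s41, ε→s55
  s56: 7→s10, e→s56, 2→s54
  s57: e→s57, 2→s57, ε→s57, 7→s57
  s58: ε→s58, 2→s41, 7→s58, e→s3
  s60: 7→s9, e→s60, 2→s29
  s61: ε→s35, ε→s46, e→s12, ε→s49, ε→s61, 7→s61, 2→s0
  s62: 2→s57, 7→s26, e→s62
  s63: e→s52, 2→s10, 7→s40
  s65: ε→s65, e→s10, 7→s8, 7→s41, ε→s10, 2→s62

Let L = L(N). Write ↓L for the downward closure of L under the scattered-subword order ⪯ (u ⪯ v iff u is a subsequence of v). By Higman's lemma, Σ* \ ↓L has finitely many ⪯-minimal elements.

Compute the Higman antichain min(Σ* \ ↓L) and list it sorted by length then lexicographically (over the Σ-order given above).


|Q|=66, |F|=45, |δ|=197 (32 ε).
min D↑ (41 st, q0=0, F={10}): 0:2→1,e→2,7→3 1:2→4,e→5,7→6 2:2→5,e→2,7→7 3:2→6,e→8,7→9 4:2→10,e→11,7→4 5:2→11,e→5,7→12 6:2→4,e→13,7→14 7:2→12,e→7,7→15 8:2→13,e→8,7→16 9:2→14,e→17,7→9 10:2→10,e→10,7→10 11:2→10,e→11,7→18 12:2→18,e→12,7→19 13:2→11,e→13,7→20 14:2→4,e→21,7→14 15:2→19,e→22,7→15 16:2→20,e→23,7→15 17:2→21,e→24,7→23 18:2→10,e→18,7→25 19:2→25,e→26,7→19 20:2→18,e→27,7→19 21:2→11,e→28,7→27 22:2→26,e→29,7→30 23:2→27,e→31,7→32 24:2→33,e→24,7→31 25:2→10,e→34,7→25 26:2→34,e→35,7→33 27:2→18,e→36,7→37 28:2→38,e→28,7→36 29:2→33,e→29,7→30 30:2→33,e→30,7→10 31:2→33,e→31,7→39 32:2→37,e→29,7→32 33:2→38,e→33,7→10 34:2→10,e→34,7→38 35:2→38,e→35,7→33 36:2→38,e→36,7→40 37:2→25,e→35,7→37 38:2→10,e→38,7→10 39:2→33,e→29,7→39 40:2→38,e→35,7→40 (ε-aug+det+¬).
'222': run [59, 38, 13, 3] end={s1,s57,s64} ∉↓L; 3/3 del acc.
'e77e77': |S_i|=[59, 51, 40, 29, 17, 8, 1] end={s57} — reject; 6/6 del acc.
'77ee27': N↓-sim [59, 55, 48, 39, 27, 7, 1] end={s57} — reject; 6/6 deletions ∈↓L.
3 minimals (antichain).

min(Σ*\↓L) = [222, e77e77, 77ee27].


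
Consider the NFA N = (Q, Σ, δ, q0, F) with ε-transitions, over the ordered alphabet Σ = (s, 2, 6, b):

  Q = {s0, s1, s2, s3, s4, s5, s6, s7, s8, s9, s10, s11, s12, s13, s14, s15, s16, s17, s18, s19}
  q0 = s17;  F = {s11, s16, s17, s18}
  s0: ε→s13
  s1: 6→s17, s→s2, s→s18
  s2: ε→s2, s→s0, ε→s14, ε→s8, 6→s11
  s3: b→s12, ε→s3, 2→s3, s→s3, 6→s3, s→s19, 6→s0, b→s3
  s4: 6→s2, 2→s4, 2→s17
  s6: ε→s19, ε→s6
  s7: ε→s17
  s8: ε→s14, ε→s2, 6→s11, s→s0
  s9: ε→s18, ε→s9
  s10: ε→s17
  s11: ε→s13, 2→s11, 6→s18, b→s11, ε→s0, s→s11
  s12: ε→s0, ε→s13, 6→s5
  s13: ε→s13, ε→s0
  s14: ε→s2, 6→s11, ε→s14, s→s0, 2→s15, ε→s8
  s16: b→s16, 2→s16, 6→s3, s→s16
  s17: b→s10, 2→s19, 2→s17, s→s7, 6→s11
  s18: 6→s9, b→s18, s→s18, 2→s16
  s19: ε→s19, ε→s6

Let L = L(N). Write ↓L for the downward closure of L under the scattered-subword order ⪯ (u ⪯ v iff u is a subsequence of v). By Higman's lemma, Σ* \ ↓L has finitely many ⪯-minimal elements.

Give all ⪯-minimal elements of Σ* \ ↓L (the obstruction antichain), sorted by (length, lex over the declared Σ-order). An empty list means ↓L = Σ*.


|Q|=20, |F|=4, |δ|=62 (24 ε).
min D↑ (5 st, q0=0, F={4}): 0:s→0,2→0,6→1,b→0 1:s→1,2→1,6→2,b→1 2:s→2,2→3,6→2,b→2 3:s→3,2→3,6→4,b→3 4:s→4,2→4,6→4,b→4.
'6626': N↓-sim [14, 11, 10, 8, 7] end={s0,s12,s13,s19,s3,s5,s6} rej; 4/4 single-dels accept.
1 obstructions.

A = [6626].


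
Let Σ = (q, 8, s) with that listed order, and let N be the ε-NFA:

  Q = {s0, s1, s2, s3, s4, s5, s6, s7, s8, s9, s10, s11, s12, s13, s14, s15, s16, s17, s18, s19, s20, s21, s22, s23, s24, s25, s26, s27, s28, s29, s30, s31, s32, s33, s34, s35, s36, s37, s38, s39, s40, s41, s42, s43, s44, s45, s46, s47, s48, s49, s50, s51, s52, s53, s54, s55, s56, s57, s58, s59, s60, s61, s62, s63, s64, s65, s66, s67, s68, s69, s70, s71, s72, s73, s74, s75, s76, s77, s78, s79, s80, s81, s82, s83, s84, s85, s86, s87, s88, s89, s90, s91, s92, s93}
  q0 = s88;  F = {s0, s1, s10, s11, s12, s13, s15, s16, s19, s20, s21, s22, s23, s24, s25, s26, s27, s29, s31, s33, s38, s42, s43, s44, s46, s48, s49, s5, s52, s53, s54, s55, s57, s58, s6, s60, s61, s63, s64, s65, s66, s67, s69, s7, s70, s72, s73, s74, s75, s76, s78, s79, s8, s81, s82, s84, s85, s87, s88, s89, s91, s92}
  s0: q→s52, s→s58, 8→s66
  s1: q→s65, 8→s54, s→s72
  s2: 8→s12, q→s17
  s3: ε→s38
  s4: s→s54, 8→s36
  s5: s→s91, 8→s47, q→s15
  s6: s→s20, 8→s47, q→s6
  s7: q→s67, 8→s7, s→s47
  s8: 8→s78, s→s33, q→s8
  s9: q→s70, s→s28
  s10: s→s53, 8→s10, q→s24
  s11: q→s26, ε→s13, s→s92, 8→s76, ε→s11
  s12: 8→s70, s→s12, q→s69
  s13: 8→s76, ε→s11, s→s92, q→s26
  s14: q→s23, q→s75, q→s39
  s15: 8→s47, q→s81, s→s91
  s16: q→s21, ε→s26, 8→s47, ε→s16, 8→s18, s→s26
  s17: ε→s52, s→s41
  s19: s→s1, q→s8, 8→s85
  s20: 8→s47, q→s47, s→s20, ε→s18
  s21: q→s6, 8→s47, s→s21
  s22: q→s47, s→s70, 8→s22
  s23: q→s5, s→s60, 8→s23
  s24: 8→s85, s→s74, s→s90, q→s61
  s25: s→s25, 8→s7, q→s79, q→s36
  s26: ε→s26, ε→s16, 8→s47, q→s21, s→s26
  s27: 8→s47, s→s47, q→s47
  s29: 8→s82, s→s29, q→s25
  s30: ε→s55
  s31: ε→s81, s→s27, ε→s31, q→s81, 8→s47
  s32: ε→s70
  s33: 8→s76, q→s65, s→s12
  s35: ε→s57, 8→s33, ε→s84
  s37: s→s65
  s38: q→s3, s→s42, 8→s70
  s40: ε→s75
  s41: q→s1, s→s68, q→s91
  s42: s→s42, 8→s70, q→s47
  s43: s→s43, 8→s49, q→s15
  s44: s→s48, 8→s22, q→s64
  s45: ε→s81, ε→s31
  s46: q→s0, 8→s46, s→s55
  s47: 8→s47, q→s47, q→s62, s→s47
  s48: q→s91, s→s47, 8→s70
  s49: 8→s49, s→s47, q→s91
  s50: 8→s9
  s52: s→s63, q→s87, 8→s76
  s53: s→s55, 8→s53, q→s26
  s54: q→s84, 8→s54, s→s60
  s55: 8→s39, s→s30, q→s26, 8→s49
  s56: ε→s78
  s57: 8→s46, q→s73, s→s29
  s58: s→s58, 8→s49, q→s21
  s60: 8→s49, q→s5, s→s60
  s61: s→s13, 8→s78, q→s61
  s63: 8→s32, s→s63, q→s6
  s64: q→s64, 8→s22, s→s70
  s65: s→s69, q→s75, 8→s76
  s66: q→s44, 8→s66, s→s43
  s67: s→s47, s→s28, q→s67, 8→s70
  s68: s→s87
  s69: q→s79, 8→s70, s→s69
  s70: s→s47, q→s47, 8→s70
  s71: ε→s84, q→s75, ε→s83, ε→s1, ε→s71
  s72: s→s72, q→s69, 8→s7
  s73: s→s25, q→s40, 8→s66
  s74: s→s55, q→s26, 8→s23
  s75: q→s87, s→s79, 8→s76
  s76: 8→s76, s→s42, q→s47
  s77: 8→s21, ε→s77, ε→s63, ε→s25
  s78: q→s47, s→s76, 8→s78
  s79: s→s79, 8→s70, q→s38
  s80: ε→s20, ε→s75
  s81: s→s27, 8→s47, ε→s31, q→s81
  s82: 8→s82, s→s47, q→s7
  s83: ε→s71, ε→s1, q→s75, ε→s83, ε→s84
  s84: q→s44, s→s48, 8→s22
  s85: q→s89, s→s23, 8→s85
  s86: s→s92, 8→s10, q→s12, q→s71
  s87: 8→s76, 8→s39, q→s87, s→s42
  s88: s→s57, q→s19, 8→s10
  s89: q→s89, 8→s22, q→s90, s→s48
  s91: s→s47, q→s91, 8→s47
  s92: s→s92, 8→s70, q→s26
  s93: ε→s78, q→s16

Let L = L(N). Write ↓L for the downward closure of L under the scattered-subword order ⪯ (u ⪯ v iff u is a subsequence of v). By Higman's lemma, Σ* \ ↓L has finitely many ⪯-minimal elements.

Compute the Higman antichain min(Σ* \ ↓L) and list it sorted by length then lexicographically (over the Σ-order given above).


|Q|=94, |F|=62, |δ|=257 (35 ε).
min D↑ (60 st, q0=0, F={28}): 0:q→1,8→2,s→3 1:q→4,8→5,s→6 2:q→7,8→2,s→8 3:q→9,8→10,s→11 4:q→4,8→12,s→13 5:q→14,8→5,s→15 6:q→16,8→17,s→18 7:q→19,8→5,s→20 8:q→21,8→8,s→22 9:q→23,8→24,s→25 10:q→26,8→10,s→22 11:q→25,8→27,s→11 12:q→28,8→12,s→29 13:q→16,8→29,s→30 14:q→14,8→31,s→32 15:q→33,8→15,s→34 16:q→23,8→29,s→35 17:q→36,8→17,s→34 18:q→35,8→37,s→18 19:q→19,8→12,s→38 20:q→21,8→15,s→22 21:q→39,8→28,s→21 22:q→21,8→40,s→22 23:q→41,8→29,s→42 24:q→43,8→24,s→44 25:q→42,8→37,s→25 26:q→45,8→24,s→46 27:q→37,8→27,s→28 28:q→28,8→28,s→28 29:q→28,8→29,s→47 30:q→35,8→48,s→30 31:q→28,8→31,s→48 32:q→49,8→48,s→28 33:q→50,8→28,s→49 34:q→33,8→40,s→34 35:q→42,8→48,s→35 36:q→43,8→31,s→32 37:q→51,8→37,s→28 38:q→21,8→29,s→52 39:q→53,8→28,s→39 40:q→49,8→40,s→28 41:q→41,8→29,s→47 42:q→54,8→48,s→42 43:q→55,8→31,s→32 44:q→50,8→40,s→44 45:q→41,8→29,s→56 46:q→39,8→40,s→46 47:q→28,8→48,s→47 48:q→28,8→48,s→28 49:q→49,8→28,s→28 50:q→57,8→28,s→49 51:q→51,8→48,s→28 52:q→21,8→48,s→52 53:q→53,8→28,s→58 54:q→54,8→48,s→47 55:q→55,8→31,s→48 56:q→53,8→48,s→56 57:q→57,8→28,s→59 58:q→28,8→28,s→58 59:q→28,8→28,s→28 (ε-aug+det+¬).
'qq8q': |S_i|=[73, 66, 47, 10, 2] end={s47,s62} — reject; 4/4 deletions ∈↓L.
'8sq8': run [73, 54, 35, 14, 3] end={s18,s47,s62} rej; 4/4 single-dels accept.
'ss8s': run [73, 64, 40, 12, 3] end={s28,s47,s62} — reject; 4/4 deletions ∈↓L.
'q8qss': |S_i|=[73, 66, 32, 18, 7, 2] end={s47,s62} — reject; 5/5 single-dels accept.
'sqqqsq': |S_i|=[73, 64, 45, 31, 20, 8, 2] end={s47,s62} — reject; 6/6 del acc.
5 minimals (antichain).

A = [qq8q, 8sq8, ss8s, q8qss, sqqqsq].


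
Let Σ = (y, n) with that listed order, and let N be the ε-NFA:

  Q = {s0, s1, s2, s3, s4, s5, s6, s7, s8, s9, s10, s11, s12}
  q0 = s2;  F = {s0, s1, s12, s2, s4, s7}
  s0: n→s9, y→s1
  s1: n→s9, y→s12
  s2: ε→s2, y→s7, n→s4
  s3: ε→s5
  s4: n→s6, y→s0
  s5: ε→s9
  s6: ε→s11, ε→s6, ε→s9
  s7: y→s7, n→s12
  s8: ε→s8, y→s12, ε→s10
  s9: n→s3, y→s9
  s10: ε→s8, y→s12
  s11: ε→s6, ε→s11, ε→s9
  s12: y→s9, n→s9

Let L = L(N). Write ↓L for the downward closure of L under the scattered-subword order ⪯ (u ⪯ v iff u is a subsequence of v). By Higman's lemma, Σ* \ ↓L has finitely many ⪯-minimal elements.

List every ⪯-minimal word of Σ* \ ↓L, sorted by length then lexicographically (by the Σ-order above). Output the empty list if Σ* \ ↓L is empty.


|Q|=13, |F|=6, |δ|=28 (12 ε).
min D↑ (7 st, q0=0, F={5}): 0:y→1,n→2 1:y→1,n→3 2:y→4,n→5 3:y→5,n→5 4:y→6,n→5 5:y→5,n→5 6:y→3,n→5 (ε-aug+det+¬).
'nn': N↓-sim [11, 9, 5] end={s11,s3,s5,s6,s9} rej; 2/2 deletions ∈↓L.
'yny': |S_i|=[11, 7, 4, 3] end={s3,s5,s9} — reject; 3/3 deletions ∈↓L.
'nyyyy': |S_i|=[11, 9, 6, 5, 4, 3] end={s3,s5,s9} rej; 5/5 del acc.
3 obstructions.

Antichain: [nn, yny, nyyyy].


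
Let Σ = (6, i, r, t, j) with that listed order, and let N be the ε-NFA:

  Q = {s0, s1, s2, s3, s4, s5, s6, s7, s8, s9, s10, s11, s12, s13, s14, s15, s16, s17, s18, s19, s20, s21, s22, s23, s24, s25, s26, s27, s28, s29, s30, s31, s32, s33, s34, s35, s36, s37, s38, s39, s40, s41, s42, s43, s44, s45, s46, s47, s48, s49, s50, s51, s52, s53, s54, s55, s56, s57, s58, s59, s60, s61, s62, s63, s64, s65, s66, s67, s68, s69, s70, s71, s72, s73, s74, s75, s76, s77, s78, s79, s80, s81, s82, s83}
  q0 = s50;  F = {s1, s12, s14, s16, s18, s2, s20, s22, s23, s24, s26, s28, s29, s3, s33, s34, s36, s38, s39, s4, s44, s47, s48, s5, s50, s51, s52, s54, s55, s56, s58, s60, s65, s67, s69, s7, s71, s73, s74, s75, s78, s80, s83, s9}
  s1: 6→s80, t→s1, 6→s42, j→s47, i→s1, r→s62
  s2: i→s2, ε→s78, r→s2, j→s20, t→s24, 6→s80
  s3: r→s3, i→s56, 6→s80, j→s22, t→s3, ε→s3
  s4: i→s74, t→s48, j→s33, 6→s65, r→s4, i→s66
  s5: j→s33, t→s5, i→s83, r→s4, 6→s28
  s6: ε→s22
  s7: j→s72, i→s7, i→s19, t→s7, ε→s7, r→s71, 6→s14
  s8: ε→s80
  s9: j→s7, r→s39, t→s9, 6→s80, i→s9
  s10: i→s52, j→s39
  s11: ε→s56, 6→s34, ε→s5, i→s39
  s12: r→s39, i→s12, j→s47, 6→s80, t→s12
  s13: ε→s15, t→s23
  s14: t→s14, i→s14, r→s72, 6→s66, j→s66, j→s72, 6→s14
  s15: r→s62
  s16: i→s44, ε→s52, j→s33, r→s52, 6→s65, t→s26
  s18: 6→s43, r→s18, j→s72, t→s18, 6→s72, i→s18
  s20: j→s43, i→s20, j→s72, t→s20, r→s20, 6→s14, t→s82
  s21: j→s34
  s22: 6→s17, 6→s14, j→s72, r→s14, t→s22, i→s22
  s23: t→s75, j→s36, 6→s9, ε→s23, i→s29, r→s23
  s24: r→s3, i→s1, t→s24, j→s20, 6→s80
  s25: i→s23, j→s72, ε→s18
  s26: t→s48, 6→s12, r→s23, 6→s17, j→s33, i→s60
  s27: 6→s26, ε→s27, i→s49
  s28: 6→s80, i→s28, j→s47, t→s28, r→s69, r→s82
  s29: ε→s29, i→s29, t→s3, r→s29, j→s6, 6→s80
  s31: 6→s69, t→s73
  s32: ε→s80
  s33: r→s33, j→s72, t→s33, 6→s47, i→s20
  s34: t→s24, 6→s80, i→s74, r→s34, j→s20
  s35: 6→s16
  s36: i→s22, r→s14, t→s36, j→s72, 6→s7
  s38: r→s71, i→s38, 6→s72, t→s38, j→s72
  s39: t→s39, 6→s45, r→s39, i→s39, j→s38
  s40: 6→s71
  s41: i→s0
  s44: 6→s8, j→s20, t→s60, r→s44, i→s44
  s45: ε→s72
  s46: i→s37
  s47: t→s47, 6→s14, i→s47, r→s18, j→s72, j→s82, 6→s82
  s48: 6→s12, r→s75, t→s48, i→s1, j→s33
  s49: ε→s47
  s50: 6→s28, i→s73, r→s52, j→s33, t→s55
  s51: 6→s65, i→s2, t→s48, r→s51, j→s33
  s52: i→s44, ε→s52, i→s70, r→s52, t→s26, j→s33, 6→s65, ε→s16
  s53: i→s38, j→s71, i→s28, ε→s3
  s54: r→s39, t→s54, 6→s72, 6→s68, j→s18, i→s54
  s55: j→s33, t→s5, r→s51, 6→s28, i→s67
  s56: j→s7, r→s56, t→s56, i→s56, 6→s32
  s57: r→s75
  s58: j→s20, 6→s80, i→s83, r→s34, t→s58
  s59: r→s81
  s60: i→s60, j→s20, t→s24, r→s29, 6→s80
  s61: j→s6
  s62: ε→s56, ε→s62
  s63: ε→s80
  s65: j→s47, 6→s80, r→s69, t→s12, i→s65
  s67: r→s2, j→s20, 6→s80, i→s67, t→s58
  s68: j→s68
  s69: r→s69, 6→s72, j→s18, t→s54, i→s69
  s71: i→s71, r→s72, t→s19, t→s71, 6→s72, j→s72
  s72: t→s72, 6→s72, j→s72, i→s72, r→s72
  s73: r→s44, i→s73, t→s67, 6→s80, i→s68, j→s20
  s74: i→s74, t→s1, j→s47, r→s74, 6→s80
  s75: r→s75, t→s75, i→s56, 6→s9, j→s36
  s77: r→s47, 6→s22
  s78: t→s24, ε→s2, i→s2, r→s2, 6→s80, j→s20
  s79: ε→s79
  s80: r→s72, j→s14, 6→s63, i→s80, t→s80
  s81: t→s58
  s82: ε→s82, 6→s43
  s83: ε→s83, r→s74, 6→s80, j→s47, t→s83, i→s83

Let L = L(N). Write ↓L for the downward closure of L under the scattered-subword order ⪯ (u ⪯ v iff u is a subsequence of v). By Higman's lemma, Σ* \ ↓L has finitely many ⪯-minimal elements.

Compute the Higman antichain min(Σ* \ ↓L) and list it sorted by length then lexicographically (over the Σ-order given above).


|Q|=84, |F|=44, |δ|=296 (26 ε).
min D↑ (43 st, q0=0, F={16}): 0:6→1,i→2,r→3,t→4,j→5 1:6→6,i→1,r→7,t→1,j→8 2:6→6,i→2,r→9,t→10,j→11 3:6→12,i→9,r→3,t→13,j→5 4:6→1,i→10,r→14,t→15,j→5 5:6→8,i→11,r→5,t→5,j→16 6:6→6,i→6,r→16,t→6,j→17 7:6→16,i→7,r→7,t→18,j→19 8:6→17,i→8,r→19,t→8,j→16 9:6→6,i→9,r→9,t→20,j→11 10:6→6,i→10,r→21,t→22,j→11 11:6→17,i→11,r→11,t→11,j→16 12:6→6,i→12,r→7,t→23,j→8 13:6→23,i→20,r→24,t→25,j→5 14:6→12,i→21,r→14,t→25,j→5 15:6→1,i→26,r→27,t→15,j→5 16:6→16,i→16,r→16,t→16,j→16 17:6→17,i→17,r→16,t→17,j→16 18:6→16,i→18,r→28,t→18,j→19 19:6→16,i→19,r→19,t→19,j→16 20:6→6,i→20,r→29,t→30,j→11 21:6→6,i→21,r→21,t→30,j→11 22:6→6,i→26,r→31,t→22,j→11 23:6→6,i→23,r→28,t→23,j→8 24:6→32,i→29,r→24,t→33,j→34 25:6→23,i→35,r→33,t→25,j→5 26:6→6,i→26,r→36,t→26,j→8 27:6→12,i→36,r→27,t→25,j→5 28:6→16,i→28,r→28,t→28,j→37 29:6→6,i→29,r→29,t→38,j→39 30:6→6,i→35,r→38,t→30,j→11 31:6→6,i→36,r→31,t→30,j→11 32:6→6,i→32,r→28,t→32,j→40 33:6→32,i→41,r→33,t→33,j→34 34:6→40,i→39,r→17,t→34,j→16 35:6→6,i→35,r→41,t→35,j→8 36:6→6,i→36,r→36,t→35,j→8 37:6→16,i→37,r→42,t→37,j→16 38:6→6,i→41,r→38,t→38,j→39 39:6→17,i→39,r→17,t→39,j→16 40:6→17,i→40,r→42,t→40,j→16 41:6→6,i→41,r→41,t→41,j→40 42:6→16,i→42,r→16,t→42,j→16 (ε-aug+det+¬).
'jj': |S_i|=[59, 18, 5] end={s43,s66,s68,s72,s82} ∉↓L; 2/2 del acc.
'66r': run [59, 26, 9, 1] end={s72} ∉↓L; 3/3 del acc.
'6r6': run [59, 26, 12, 4] end={s43,s45,s68,s72} ∉↓L; 3/3 del acc.
'i6r': N↓-sim [59, 46, 13, 1] end={s72} ∉↓L; 3/3 single-dels accept.
'rtrjrr': |S_i|=[59, 51, 38, 29, 13, 5, 1] end={s72} — reject; 6/6 deletions ∈↓L.
'ttijr6': |S_i|=[59, 52, 42, 32, 12, 5, 2] end={s43,s72} rej; 6/6 single-dels accept.
6 obstructions.

A = [jj, 66r, 6r6, i6r, rtrjrr, ttijr6].


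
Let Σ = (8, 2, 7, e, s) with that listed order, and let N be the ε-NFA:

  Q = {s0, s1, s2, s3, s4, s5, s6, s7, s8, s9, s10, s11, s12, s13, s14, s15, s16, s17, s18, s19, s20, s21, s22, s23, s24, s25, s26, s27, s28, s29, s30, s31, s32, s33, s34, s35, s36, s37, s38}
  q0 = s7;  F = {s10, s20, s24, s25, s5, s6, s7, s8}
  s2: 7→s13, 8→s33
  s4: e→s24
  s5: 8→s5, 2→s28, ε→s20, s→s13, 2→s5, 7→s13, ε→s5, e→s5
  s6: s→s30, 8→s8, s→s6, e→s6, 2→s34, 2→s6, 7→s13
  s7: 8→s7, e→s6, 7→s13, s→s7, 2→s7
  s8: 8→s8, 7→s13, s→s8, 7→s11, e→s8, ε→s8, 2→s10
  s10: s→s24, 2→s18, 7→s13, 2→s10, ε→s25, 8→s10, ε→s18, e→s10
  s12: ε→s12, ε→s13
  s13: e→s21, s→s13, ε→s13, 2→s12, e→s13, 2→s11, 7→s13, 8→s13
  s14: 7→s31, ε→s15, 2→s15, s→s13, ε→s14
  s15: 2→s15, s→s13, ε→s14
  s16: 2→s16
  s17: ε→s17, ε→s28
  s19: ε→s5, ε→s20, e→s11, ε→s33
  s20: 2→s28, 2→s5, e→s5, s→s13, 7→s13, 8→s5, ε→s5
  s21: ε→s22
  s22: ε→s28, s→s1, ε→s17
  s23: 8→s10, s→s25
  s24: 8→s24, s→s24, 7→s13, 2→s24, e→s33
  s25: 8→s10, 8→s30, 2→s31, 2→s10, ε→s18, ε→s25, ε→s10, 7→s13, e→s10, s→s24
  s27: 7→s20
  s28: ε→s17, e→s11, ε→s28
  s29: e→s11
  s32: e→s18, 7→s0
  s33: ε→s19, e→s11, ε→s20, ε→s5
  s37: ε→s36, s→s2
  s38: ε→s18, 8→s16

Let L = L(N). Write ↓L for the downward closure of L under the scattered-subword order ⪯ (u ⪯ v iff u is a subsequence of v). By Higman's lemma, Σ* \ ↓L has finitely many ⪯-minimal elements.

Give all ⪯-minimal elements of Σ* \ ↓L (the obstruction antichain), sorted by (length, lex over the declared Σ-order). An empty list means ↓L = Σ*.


|Q|=39, |F|=8, |δ|=106 (30 ε).
min D↑ (7 st, q0=0, F={1}): 0:8→0,2→0,7→1,e→2,s→0 1:8→1,2→1,7→1,e→1,s→1 2:8→3,2→2,7→1,e→2,s→2 3:8→3,2→4,7→1,e→3,s→3 4:8→4,2→4,7→1,e→4,s→5 5:8→5,2→5,7→1,e→6,s→5 6:8→6,2→6,7→1,e→6,s→1.
'7': N↓-sim [22, 8] end={s1,s11,s12,s13,s17,s21,s22,s28} — reject; 1/1 del acc.
'e82ses': |S_i|=[22, 21, 19, 18, 13, 12, 8] end={s1,s11,s12,s13,s17,s21,s22,s28} rej; 6/6 del acc.
2 obstructions.

Antichain: [7, e82ses].


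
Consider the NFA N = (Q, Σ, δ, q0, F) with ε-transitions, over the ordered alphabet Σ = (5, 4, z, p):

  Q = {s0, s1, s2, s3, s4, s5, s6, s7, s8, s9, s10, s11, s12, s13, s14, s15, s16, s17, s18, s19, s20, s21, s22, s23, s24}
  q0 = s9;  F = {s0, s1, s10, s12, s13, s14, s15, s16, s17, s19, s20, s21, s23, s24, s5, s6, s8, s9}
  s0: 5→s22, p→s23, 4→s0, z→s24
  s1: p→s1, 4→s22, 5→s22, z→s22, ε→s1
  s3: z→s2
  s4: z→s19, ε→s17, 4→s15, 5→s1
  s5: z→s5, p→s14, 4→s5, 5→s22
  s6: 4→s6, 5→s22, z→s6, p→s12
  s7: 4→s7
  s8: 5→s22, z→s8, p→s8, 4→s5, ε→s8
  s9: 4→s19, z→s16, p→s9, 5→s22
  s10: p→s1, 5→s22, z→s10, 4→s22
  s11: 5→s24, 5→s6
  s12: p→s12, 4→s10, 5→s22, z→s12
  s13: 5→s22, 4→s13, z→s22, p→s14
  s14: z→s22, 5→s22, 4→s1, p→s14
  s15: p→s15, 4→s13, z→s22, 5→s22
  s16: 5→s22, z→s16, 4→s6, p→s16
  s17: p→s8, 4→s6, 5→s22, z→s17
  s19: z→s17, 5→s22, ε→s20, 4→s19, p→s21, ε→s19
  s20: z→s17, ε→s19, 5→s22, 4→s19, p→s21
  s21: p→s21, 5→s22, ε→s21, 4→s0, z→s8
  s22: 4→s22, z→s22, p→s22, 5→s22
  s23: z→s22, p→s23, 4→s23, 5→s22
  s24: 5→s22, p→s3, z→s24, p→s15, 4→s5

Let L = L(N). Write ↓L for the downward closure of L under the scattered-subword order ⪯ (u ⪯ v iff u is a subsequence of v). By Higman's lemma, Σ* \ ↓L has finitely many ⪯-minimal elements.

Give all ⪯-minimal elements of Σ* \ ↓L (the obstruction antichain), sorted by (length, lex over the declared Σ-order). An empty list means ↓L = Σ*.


|Q|=25, |F|=18, |δ|=91 (7 ε).
min D↑ (18 st, q0=0, F={1}): 0:5→1,4→2,z→3,p→0 1:5→1,4→1,z→1,p→1 2:5→1,4→2,z→4,p→5 3:5→1,4→6,z→3,p→3 4:5→1,4→6,z→4,p→7 5:5→1,4→8,z→7,p→5 6:5→1,4→6,z→6,p→9 7:5→1,4→10,z→7,p→7 8:5→1,4→8,z→11,p→12 9:5→1,4→13,z→9,p→9 10:5→1,4→10,z→10,p→14 11:5→1,4→10,z→11,p→15 12:5→1,4→12,z→1,p→12 13:5→1,4→1,z→13,p→16 14:5→1,4→16,z→1,p→14 15:5→1,4→17,z→1,p→15 16:5→1,4→1,z→1,p→16 17:5→1,4→17,z→1,p→14 [Hopcroft].
'5': N↓-sim [21, 1] end={s22} — reject; 1/1 single-dels accept.
'4p4pz': N↓-sim [21, 19, 15, 12, 8, 2] end={s2,s22} — reject; 5/5 single-dels accept.
'z4p44': N↓-sim [21, 15, 8, 5, 3, 1] end={s22} — reject; 5/5 deletions ∈↓L.
3 minimals (antichain).

Antichain: [5, 4p4pz, z4p44].
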